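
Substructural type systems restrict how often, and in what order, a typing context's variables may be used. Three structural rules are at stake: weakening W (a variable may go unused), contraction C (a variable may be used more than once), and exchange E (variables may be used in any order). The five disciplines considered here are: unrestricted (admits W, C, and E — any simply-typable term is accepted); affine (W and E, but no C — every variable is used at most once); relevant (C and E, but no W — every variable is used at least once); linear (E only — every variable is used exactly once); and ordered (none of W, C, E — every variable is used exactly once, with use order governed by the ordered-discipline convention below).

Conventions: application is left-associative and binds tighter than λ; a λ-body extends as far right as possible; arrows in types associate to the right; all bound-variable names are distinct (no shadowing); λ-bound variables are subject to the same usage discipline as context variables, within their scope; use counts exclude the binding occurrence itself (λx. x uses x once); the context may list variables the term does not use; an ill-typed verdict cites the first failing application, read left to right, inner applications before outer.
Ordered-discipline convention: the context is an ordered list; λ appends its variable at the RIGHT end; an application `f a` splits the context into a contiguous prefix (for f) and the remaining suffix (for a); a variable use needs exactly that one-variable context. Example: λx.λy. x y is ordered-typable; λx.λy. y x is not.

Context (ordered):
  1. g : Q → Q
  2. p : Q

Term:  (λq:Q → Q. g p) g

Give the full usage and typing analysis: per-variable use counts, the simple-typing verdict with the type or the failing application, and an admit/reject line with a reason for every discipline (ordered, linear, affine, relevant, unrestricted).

counts: g=2; p=1; q (λ-bound)=0
use order (left to right): g, p, g
typing: well-typed — term : Q
ordered: ✗ — needs contraction — g ×2; q left unused
linear: ✗ — needs contraction — g ×2; q left unused
affine: ✗ — needs contraction — g ×2
relevant: ✗ — q left unused
unrestricted: ✓ — simply typable at Q; W, C, E all held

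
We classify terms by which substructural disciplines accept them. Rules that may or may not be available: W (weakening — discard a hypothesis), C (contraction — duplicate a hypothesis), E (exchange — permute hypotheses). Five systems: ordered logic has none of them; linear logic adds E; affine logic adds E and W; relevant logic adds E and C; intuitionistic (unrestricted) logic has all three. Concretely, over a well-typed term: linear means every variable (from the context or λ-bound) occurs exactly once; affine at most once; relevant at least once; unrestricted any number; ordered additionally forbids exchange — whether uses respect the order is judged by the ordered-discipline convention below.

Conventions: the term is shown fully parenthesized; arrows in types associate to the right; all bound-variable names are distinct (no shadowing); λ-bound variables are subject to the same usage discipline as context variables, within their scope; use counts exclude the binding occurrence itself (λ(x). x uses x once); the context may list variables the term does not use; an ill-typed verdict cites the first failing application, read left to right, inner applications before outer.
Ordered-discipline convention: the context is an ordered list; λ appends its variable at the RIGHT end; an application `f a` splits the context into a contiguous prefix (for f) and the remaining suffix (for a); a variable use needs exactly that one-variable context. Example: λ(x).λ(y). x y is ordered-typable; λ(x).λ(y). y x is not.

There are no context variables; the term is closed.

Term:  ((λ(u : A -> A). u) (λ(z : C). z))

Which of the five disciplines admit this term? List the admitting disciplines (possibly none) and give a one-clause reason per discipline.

admitting disciplines: none
variable uses: u (bound)=1; z (bound)=1
use order (left to right): u, z
typing: ill-typed: a function awaiting A -> A gets C -> C
ordered: ✗, fails simple typing
linear: ✗, a type mismatch blocks all five
affine: ✗, the type mismatch rejects it
relevant: ✗, not simply typable
unrestricted: ✗, fails simple typing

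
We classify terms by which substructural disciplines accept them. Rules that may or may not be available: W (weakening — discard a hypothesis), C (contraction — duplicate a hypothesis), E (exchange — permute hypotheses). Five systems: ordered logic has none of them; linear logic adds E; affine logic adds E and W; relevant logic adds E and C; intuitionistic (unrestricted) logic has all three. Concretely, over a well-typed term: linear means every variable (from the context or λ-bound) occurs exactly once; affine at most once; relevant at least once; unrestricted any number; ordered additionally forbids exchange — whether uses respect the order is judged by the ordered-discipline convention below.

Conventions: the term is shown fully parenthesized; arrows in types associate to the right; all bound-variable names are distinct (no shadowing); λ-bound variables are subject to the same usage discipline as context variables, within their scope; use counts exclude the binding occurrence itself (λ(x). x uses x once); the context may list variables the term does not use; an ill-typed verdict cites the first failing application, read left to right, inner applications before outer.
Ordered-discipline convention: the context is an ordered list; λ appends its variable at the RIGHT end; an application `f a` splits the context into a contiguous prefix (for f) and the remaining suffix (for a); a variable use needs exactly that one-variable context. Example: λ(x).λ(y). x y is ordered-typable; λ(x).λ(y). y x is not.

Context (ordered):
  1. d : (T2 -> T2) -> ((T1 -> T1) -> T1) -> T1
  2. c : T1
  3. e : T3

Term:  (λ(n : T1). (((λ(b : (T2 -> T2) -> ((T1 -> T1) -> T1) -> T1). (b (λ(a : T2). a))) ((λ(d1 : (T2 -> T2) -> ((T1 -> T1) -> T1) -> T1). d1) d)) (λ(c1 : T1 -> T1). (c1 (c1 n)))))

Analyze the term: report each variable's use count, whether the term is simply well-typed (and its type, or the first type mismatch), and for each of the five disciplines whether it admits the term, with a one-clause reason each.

usage: d=1, c=0, e=0, n (bound)=1, b (bound)=1, a (bound)=1, d1 (bound)=1, c1 (bound)=2
left-to-right use order: b, a, d1, d, c1, c1, n
typing: well-typed — term : T1 -> T1
ordered ✗ (c1 ×2 used more than once (contraction); c, e never used (weakening))
linear ✗ (c1 ×2 used more than once (contraction); c, e never used (weakening))
affine ✗ (c1 ×2 used more than once (contraction))
relevant ✗ (c, e never used (weakening))
unrestricted ✓ (type-checks (T1 -> T1) and nothing is barred)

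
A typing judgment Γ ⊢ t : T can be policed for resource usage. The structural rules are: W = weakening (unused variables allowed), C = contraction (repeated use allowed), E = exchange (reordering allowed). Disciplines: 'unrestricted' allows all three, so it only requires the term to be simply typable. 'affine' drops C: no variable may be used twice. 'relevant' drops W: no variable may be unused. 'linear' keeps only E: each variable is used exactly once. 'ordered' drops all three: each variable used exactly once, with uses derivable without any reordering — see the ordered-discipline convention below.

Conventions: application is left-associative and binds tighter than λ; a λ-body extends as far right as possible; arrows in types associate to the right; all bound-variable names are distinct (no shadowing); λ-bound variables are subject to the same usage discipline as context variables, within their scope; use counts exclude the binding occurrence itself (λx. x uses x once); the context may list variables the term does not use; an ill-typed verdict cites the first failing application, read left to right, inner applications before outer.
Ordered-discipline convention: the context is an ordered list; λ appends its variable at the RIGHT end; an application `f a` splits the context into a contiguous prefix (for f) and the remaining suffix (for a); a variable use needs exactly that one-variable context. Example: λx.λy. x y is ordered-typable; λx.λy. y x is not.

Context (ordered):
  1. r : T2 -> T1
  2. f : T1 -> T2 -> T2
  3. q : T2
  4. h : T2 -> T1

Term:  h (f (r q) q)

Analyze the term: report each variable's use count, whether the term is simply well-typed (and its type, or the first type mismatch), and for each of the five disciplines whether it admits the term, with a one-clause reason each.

use counts: r ×1; f ×1; q ×2; h ×1
order of uses: h, f, r, q, q
typing: well-typed — term : T1
ordered: ✗ — q ×2 used more than once (contraction)
linear: ✗ — q ×2 used more than once (contraction)
affine: ✗ — q ×2 used more than once (contraction)
relevant: ✓ — every one of r, f, q, h appears
unrestricted: ✓ — type-checks (T1) and nothing is barred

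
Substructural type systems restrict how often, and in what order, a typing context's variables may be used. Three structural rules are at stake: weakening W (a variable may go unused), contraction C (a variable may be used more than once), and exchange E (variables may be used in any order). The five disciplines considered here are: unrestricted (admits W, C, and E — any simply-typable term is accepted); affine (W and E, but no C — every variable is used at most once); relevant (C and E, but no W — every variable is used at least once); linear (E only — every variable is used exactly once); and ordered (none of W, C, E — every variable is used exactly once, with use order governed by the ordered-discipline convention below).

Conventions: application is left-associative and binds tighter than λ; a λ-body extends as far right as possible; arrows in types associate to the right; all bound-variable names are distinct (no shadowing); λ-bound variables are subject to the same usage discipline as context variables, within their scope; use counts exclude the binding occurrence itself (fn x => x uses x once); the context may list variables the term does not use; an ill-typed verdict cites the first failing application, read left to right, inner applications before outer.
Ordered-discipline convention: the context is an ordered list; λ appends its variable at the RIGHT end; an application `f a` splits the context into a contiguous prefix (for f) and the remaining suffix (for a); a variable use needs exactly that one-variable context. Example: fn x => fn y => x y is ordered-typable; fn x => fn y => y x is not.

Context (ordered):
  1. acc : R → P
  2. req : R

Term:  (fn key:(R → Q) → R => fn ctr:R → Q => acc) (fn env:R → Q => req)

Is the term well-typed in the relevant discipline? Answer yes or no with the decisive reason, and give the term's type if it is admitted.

no — key, ctr, env never used (weakening)
usage: acc=1, req=1, key [bound]=0, ctr [bound]=0, env [bound]=0
uses in reading order: acc, req
typing: well-typed at (R → Q) → R → P
across the five disciplines: ordered ✗ | linear ✗ | affine ✓ | relevant ✗ | unrestricted ✓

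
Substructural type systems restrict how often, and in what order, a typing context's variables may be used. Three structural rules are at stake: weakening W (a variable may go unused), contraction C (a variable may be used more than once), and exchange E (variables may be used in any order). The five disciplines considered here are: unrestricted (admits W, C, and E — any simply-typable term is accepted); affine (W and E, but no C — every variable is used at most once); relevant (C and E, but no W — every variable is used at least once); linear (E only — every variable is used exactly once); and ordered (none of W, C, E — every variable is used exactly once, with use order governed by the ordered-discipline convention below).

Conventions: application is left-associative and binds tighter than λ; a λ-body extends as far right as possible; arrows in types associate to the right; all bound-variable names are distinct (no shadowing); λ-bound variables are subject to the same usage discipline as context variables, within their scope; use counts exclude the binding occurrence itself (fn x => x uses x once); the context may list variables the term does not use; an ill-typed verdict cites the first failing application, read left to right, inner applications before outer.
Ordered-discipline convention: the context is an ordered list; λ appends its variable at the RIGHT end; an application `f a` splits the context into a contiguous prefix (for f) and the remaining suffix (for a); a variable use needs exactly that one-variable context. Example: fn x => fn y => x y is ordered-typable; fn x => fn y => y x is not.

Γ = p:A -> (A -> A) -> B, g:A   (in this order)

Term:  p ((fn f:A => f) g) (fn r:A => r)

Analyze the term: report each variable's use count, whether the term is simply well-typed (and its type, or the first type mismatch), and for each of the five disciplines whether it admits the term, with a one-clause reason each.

usage: p: 1; g: 1; f (bound): 1; r (bound): 1
uses in reading order: p, f, g, r
typing: well-typed at B
ordered: ✓ — one use each (p, g, f, r); ordered split holds
linear: ✓ — single use per variable (p, g, f, r)
affine: ✓ — p, g, f, r: no repeats, contraction unneeded
relevant: ✓ — every one of p, g, f, r appears
unrestricted: ✓ — simply typable at B; W, C, E all held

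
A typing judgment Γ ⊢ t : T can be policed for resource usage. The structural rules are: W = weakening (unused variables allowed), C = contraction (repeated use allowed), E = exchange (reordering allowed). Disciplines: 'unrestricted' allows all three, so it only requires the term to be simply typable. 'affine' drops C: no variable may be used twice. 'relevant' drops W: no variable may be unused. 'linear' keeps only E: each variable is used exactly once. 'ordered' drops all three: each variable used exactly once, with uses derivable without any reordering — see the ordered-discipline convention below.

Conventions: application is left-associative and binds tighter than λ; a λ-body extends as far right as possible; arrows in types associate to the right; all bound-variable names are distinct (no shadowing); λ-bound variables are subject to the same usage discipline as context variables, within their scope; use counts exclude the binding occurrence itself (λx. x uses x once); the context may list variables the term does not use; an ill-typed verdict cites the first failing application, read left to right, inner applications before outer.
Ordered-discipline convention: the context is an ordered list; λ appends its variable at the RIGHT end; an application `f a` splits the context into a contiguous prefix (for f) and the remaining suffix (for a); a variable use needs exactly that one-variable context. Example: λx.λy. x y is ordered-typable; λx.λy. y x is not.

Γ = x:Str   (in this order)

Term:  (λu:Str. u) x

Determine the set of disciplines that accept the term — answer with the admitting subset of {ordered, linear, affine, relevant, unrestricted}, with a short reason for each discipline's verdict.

admitting disciplines: ordered, linear, affine, relevant, unrestricted
usage: x: 1; u (λ-bound): 1
use order (left to right): u, x
typing: ✓ — Str
ordered: ✓ — one use each (x, u); ordered split holds
linear: ✓ — x, u: one use apiece
affine: ✓ — x, u: no repeats, contraction unneeded
relevant: ✓ — at least one use each (x, u)
unrestricted: ✓ — simply typable at Str; W, C, E all held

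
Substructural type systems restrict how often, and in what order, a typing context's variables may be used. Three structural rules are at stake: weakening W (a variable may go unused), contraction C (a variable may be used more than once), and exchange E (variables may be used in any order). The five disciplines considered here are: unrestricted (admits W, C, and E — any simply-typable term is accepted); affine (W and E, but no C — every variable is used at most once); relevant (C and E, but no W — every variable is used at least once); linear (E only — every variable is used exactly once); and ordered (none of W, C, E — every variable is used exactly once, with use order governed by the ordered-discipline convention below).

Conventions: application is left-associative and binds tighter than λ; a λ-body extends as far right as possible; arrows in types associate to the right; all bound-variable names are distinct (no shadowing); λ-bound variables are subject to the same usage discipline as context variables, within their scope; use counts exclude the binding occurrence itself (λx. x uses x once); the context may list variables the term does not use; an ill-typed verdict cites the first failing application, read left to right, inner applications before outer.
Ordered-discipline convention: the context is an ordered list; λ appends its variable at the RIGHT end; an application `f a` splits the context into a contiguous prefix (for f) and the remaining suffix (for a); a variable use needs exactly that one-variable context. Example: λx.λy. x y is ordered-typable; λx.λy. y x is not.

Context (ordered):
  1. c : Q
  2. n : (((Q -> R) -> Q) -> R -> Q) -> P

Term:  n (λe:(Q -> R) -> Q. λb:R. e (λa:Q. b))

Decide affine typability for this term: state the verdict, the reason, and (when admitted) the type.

yes — none of c, n, e, b, a used more than once; term : P
usage: c: 0, n: 1, e [bound]: 1, b [bound]: 1, a [bound]: 0
order of uses: n, e, b
typing: the term checks, with type P
all disciplines: ordered ✗ | linear ✗ | affine ✓ | relevant ✗ | unrestricted ✓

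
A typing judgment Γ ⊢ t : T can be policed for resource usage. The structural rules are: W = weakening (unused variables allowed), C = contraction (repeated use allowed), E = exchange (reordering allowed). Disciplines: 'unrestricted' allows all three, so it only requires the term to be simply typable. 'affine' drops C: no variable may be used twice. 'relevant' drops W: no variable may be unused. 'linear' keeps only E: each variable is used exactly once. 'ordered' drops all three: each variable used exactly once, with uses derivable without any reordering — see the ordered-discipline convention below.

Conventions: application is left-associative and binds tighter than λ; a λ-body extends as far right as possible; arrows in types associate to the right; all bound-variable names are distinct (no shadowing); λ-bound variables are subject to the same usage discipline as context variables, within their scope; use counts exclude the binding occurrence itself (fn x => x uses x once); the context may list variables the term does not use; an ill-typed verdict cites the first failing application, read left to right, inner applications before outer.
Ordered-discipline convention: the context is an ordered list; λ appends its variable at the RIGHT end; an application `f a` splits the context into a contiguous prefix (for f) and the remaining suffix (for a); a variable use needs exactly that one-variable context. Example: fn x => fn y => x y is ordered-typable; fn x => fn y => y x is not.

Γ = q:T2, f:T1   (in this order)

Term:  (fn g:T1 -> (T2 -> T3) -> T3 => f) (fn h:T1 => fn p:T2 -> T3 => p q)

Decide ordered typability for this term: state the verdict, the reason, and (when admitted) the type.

no — unused: g, h — weakening required
counts: q=1, f=1, g [bound]=0, h [bound]=0, p [bound]=1
use order (left to right): f, p, q
typing: well-typed at T1
summary: ordered ✗, linear ✗, affine ✓, relevant ✗, unrestricted ✓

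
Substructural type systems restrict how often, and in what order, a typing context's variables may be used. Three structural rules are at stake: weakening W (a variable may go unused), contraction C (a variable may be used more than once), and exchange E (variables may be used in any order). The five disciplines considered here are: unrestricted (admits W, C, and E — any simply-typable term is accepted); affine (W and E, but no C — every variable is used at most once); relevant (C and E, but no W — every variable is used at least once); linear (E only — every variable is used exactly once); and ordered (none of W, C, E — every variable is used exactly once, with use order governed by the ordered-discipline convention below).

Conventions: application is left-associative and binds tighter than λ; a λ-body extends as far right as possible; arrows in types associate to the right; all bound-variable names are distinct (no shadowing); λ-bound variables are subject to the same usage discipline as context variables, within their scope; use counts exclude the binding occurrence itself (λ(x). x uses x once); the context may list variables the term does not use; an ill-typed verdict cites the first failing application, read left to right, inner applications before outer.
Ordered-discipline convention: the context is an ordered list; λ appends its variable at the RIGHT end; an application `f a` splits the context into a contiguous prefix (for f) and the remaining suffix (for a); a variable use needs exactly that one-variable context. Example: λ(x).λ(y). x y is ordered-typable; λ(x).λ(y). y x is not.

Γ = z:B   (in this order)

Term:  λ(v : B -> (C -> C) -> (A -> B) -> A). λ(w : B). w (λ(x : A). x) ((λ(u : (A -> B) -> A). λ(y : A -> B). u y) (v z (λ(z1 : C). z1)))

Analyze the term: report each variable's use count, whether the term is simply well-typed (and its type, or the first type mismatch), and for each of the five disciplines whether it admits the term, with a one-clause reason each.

usage: z=1; v [bound]=1; w [bound]=1; x [bound]=1; u [bound]=1; y [bound]=1; z1 [bound]=1
left-to-right use order: w, x, u, y, v, z, z1
typing: ill-typed: applying a non-function (B)
ordered ✗ (fails simple typing)
linear ✗ (a type mismatch blocks all five)
affine ✗ (the type mismatch rejects it)
relevant ✗ (not simply typable)
unrestricted ✗ (fails simple typing)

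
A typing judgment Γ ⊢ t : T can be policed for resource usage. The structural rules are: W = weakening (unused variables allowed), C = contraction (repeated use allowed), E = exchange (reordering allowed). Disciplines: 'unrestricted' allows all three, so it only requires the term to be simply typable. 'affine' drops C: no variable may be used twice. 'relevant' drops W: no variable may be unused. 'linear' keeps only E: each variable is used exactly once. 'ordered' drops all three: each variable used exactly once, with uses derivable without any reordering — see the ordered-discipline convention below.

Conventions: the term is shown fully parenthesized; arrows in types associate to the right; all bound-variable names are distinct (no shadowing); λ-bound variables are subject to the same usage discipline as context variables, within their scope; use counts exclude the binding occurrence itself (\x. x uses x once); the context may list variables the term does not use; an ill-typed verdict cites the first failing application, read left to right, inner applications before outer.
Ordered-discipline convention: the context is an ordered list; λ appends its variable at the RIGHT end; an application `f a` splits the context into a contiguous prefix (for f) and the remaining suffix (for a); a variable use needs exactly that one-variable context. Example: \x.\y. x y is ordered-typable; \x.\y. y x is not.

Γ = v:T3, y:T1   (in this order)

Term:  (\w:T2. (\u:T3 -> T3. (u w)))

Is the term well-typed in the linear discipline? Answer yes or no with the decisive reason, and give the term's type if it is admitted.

no — a type mismatch blocks all five
variable uses: v ×0; y ×0; w (λ-bound) ×1; u (λ-bound) ×1
use order (left to right): u, w
typing: ill-typed: an application expects T3 but receives T2
per-discipline verdicts: ordered ✗; linear ✗; affine ✗; relevant ✗; unrestricted ✗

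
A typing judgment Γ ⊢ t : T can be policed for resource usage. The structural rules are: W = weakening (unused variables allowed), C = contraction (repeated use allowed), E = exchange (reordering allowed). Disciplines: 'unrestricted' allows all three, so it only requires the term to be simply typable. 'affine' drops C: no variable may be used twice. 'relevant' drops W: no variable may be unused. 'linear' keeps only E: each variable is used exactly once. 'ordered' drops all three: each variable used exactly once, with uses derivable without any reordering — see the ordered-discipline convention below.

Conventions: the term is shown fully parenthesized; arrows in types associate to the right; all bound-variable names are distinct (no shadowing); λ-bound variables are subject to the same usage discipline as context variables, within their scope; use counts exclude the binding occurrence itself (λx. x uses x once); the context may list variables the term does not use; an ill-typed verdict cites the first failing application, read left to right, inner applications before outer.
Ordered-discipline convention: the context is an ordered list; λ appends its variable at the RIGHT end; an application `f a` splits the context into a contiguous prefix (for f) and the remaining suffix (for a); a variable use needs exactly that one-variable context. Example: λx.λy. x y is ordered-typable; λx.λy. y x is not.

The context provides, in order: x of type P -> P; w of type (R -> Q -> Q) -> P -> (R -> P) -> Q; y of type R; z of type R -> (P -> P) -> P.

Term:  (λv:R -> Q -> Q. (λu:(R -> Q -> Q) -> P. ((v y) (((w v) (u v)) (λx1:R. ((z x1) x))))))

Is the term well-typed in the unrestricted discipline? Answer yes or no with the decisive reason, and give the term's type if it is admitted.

yes — typability at (R -> Q -> Q) -> ((R -> Q -> Q) -> P) -> Q is all that's needed; term : (R -> Q -> Q) -> ((R -> Q -> Q) -> P) -> Q
usage: x ×1; w ×1; y ×1; z ×1; v [bound] ×3; u [bound] ×1; x1 [bound] ×1
use order (left to right): v, y, w, v, u, v, z, x1, x
typing: the term checks, with type (R -> Q -> Q) -> ((R -> Q -> Q) -> P) -> Q
all disciplines: ordered ✗ · linear ✗ · affine ✗ · relevant ✓ · unrestricted ✓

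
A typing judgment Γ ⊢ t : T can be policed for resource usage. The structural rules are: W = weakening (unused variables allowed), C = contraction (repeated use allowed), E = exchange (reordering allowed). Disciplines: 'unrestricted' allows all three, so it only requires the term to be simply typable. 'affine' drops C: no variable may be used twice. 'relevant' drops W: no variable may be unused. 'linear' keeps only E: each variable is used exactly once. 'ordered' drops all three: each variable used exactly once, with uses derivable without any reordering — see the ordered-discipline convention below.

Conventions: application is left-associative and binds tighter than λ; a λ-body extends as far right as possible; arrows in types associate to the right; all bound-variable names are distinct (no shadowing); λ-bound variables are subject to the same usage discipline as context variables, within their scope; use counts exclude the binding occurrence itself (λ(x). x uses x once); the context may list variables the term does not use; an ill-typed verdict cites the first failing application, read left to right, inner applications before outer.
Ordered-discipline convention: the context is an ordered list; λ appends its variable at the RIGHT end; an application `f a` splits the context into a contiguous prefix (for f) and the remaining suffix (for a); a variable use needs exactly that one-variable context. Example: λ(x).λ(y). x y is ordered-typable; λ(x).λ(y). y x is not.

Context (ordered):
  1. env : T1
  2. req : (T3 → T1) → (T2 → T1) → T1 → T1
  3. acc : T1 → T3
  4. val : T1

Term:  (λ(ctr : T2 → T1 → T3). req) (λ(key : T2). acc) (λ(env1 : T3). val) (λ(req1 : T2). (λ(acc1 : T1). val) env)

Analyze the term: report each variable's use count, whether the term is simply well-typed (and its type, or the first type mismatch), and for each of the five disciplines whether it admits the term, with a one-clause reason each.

variable uses: env=1; req=1; acc=1; val=2; ctr (λ-bound)=0; key (λ-bound)=0; env1 (λ-bound)=0; req1 (λ-bound)=0; acc1 (λ-bound)=0
left-to-right use order: req, acc, val, val, env
typing: well-typed — term : T1 → T1
ordered ✗ (needs contraction — val ×2; unused: ctr, key, env1, req1, acc1 — weakening required)
linear ✗ (needs contraction — val ×2; unused: ctr, key, env1, req1, acc1 — weakening required)
affine ✗ (needs contraction — val ×2)
relevant ✗ (unused: ctr, key, env1, req1, acc1 — weakening required)
unrestricted ✓ (type-checks (T1 → T1) and nothing is barred)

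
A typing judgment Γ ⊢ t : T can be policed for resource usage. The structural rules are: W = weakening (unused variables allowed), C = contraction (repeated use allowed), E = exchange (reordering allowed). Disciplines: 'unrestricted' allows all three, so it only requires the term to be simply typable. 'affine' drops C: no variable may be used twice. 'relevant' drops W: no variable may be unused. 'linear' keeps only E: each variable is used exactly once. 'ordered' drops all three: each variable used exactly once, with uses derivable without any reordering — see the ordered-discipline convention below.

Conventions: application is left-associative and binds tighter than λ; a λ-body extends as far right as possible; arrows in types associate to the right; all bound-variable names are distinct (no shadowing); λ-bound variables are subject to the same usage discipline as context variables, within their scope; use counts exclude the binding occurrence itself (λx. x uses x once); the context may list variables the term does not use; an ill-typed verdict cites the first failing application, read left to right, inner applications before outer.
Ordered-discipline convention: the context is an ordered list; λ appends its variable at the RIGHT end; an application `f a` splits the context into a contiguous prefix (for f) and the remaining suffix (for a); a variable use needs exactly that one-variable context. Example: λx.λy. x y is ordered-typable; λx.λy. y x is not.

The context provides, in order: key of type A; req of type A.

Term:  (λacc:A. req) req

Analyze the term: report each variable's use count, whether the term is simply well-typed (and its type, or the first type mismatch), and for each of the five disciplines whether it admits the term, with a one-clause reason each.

variable uses: key: 0×, req: 2×, acc (λ-bound): 0×
use order (left to right): req, req
typing: well-typed — term : A
ordered: ✗, needs contraction — req ×2; needs weakening: key, acc unused
linear: ✗, needs contraction — req ×2; needs weakening: key, acc unused
affine: ✗, needs contraction — req ×2
relevant: ✗, needs weakening: key, acc unused
unrestricted: ✓, type-checks (A) and nothing is barred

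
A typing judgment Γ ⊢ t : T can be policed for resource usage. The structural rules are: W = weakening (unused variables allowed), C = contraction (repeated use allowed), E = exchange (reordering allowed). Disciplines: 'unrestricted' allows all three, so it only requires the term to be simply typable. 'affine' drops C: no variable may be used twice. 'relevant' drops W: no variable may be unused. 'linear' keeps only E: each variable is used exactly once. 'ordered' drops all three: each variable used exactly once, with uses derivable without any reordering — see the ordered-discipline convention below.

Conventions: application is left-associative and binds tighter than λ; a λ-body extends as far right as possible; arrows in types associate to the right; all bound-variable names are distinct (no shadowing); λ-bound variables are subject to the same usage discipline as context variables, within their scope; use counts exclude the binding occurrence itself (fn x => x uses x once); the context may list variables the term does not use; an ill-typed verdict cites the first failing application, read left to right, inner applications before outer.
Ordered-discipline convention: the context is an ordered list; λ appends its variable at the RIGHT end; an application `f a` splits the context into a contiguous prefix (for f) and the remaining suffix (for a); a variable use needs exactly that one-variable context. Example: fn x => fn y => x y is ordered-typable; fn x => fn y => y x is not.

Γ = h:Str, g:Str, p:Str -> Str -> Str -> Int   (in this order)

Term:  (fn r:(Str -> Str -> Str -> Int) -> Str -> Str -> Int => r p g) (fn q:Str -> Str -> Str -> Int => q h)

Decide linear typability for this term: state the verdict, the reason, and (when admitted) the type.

yes — exactly-once usage across h, g, p, r, q; term : Str -> Int
usage: h: 1, g: 1, p: 1, r (λ-bound): 1, q (λ-bound): 1
order of uses: r, p, g, q, h
typing: ✓ — Str -> Int
per-discipline verdicts: ordered ✗ | linear ✓ | affine ✓ | relevant ✓ | unrestricted ✓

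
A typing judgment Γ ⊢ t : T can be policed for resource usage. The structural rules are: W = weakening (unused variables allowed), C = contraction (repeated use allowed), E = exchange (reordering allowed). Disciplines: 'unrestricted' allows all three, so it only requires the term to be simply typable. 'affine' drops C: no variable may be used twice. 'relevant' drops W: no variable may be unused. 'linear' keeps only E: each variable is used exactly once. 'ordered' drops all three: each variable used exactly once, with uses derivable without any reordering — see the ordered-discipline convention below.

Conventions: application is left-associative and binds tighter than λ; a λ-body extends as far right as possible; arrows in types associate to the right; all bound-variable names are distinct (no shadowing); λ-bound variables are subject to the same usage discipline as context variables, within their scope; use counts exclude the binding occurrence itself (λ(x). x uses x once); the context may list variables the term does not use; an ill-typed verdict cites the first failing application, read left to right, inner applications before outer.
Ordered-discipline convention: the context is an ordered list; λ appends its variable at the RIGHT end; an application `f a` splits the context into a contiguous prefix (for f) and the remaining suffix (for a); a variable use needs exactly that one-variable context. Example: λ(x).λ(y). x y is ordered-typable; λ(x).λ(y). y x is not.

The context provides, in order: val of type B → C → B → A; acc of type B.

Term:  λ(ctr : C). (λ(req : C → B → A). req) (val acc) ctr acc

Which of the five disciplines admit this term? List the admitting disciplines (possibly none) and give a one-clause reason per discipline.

accepted by: relevant, unrestricted
usage: val: 1×; acc: 2×; ctr (bound): 1×; req (bound): 1×
order of uses: req, val, acc, ctr, acc
typing: the term checks, with type C → A
ordered: ✗ — acc ×2 used more than once (contraction)
linear: ✗ — acc ×2 used more than once (contraction)
affine: ✗ — acc ×2 used more than once (contraction)
relevant: ✓ — val, acc, ctr, req: all used, weakening unneeded
unrestricted: ✓ — well-typed at C → A; no restrictions here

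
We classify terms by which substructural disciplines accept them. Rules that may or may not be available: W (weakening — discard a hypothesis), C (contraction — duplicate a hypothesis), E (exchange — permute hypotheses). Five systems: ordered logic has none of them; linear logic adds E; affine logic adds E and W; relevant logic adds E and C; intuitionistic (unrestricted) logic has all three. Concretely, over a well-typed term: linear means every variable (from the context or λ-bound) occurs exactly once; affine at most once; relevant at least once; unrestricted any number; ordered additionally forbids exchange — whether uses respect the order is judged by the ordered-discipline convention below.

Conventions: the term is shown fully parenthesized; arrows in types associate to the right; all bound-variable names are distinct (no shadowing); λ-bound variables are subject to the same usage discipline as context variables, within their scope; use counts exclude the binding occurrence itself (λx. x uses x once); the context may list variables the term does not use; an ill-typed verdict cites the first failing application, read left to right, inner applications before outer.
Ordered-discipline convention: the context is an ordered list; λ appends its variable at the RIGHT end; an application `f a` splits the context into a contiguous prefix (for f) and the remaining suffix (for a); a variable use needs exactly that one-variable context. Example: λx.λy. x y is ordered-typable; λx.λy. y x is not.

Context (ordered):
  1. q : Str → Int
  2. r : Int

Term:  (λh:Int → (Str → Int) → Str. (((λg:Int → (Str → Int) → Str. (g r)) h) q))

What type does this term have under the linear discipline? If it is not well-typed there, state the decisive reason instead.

term : (Int → (Str → Int) → Str) → Str
usage: q: 1×, r: 1×, h [bound]: 1×, g [bound]: 1×
order of uses: g, r, h, q
typing: the term checks, with type (Int → (Str → Int) → Str) → Str
all disciplines: ordered ✗ | linear ✓ | affine ✓ | relevant ✓ | unrestricted ✓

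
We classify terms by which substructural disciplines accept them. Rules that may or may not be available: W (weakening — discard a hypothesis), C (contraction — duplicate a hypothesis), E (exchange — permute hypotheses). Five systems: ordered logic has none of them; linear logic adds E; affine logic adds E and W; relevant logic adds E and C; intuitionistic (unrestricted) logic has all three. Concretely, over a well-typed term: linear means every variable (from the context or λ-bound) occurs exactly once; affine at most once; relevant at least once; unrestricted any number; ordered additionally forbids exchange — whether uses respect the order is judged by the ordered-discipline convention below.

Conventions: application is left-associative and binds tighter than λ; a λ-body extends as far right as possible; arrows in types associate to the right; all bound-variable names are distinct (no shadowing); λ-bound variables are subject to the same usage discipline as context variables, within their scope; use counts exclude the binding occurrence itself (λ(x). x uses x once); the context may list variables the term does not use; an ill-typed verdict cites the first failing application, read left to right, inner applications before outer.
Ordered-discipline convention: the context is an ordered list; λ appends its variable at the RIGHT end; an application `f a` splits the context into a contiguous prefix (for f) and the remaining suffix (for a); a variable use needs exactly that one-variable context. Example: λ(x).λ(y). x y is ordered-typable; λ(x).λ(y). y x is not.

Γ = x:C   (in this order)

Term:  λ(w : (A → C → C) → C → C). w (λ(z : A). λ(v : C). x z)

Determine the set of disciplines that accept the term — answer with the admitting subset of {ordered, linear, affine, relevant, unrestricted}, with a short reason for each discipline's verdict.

admitted in: none
use counts: x ×1; w (bound) ×1; z (bound) ×1; v (bound) ×0
use order (left to right): w, x, z
typing: ill-typed: non-arrow in function slot: C
ordered: ✗ — fails simple typing
linear: ✗ — a type mismatch blocks all five
affine: ✗ — the type mismatch rejects it
relevant: ✗ — not simply typable
unrestricted: ✗ — fails simple typing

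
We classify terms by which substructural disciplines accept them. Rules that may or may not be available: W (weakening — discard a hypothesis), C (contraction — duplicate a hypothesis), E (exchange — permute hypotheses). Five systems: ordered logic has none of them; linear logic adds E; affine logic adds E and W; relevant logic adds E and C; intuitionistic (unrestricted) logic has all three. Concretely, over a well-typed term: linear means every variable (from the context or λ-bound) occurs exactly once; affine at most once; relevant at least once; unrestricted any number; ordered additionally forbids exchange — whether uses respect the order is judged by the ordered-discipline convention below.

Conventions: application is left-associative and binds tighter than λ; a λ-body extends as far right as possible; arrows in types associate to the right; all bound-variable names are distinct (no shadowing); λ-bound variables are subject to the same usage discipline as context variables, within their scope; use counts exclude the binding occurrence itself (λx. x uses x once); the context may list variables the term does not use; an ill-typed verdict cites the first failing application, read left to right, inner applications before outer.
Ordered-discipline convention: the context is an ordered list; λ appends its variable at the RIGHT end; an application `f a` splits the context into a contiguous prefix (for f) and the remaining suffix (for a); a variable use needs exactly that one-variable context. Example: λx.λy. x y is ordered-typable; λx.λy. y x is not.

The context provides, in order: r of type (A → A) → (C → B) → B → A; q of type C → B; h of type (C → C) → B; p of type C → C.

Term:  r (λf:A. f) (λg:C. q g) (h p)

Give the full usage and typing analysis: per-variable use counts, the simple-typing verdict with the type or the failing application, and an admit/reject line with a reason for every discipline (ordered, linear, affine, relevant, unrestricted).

counts: r: 1×, q: 1×, h: 1×, p: 1×, f [bound]: 1×, g [bound]: 1×
uses in reading order: r, f, q, g, h, p
typing: well-typed at A
ordered: ✓ — r, q, h, p, f, g: once each, no exchange needed
linear: ✓ — each of r, q, h, p, f, g used exactly once
affine: ✓ — no duplicate uses among r, q, h, p, f, g
relevant: ✓ — none of r, q, h, p, f, g goes unused
unrestricted: ✓ — typability at A is all that's needed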